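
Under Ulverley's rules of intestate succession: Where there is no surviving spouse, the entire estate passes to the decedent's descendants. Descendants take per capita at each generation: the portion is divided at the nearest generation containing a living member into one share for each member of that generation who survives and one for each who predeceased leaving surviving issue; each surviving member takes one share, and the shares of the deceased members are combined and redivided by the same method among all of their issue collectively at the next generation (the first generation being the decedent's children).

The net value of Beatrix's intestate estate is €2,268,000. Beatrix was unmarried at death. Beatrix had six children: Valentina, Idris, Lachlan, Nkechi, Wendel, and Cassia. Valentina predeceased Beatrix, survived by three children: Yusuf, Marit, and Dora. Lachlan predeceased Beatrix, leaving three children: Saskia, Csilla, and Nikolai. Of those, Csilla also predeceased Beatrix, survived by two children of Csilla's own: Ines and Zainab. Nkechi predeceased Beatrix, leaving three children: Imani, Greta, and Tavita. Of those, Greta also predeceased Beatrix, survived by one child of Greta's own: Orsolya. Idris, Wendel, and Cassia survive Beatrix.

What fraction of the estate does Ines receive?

The entire €2,268,000 passes to the descendants.
That amount (€2,268,000) is divided at the children's generation into 6 shares of €378,000. Idris, Wendel, and Cassia each take €378,000. The 3 shares of the deceased (Valentina, Lachlan, and Nkechi) are combined into a pool of €1,134,000.
That pool (€1,134,000) is divided at the grandchildren's generation into 9 shares of €126,000. Yusuf, Marit, Dora, Saskia, Nikolai, Imani, and Tavita each take €126,000. The 2 shares of the deceased (Csilla and Greta) are combined into a pool of €252,000.
That pool (€252,000) is divided at the great-grandchildren's generation equally among Ines, Zainab, and Orsolya: €84,000 each.

Ines receives 1/27 of the estate.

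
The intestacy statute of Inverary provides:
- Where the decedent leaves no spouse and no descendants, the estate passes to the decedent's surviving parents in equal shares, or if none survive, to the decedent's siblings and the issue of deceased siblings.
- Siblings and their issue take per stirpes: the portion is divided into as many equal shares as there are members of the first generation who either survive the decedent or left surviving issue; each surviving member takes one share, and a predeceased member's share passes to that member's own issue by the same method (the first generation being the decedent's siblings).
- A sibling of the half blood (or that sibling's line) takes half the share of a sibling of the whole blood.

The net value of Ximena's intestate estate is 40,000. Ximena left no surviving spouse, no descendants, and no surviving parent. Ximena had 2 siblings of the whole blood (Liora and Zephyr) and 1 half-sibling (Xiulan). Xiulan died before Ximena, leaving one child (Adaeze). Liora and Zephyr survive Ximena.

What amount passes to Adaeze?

The entire 40,000 passes to the siblings and their issue.
Counting each half-blood sibling's line as half a unit, there are 5/2 units in 40,000, so one unit is 16,000. Whole-blood lines (Liora and Zephyr) take 16,000 each; half-blood lines (Xiulan) take 8,000 each.
Xiulan's share (8,000) passes entirely to Adaeze.

Adaeze receives 8,000.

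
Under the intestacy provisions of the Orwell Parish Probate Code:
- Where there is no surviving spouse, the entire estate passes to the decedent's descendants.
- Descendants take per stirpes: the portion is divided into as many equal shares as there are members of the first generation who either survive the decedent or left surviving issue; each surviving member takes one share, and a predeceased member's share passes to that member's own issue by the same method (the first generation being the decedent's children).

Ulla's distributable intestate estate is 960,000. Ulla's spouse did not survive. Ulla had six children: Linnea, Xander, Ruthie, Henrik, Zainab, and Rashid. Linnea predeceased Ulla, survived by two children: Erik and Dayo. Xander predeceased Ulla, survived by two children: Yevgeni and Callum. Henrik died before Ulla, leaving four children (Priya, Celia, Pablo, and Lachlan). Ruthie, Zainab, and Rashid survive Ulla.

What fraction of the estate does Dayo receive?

The entire 960,000 passes to the descendants.
That amount (960,000) is divided into 6 shares of 160,000: Ruthie, Zainab, and Rashid each take 160,000; Linnea's 160,000 share passes to Linnea's issue; Xander's 160,000 share passes to Xander's issue; Henrik's 160,000 share passes to Henrik's issue.
Linnea's share (160,000) is divided into 2 shares of 80,000: Erik and Dayo each take 80,000.
Xander's share (160,000) is divided into 2 shares of 80,000: Yevgeni and Callum each take 80,000.
Henrik's share (160,000) is divided into 4 shares of 40,000: Priya, Celia, Pablo, and Lachlan each take 40,000.

Dayo receives 1/12 of the estate.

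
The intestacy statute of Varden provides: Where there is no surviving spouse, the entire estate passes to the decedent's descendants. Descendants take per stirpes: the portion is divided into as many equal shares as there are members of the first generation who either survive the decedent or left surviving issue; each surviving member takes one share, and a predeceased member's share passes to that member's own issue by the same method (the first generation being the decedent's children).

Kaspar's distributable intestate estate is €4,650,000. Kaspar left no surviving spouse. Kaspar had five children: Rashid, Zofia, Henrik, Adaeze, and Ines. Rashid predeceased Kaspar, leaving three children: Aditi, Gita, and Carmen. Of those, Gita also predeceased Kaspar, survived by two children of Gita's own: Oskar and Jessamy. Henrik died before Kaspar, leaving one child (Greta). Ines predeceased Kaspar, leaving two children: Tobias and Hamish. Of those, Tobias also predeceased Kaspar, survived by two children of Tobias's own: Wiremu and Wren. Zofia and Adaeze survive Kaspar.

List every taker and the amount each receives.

The entire €4,650,000 passes to the descendants.
That amount (€4,650,000) is divided into 5 shares of €930,000: Zofia and Adaeze each take €930,000; Rashid's €930,000 share passes to Rashid's issue; Henrik's €930,000 share passes to Henrik's issue; Ines's €930,000 share passes to Ines's issue.
Rashid's share (€930,000) is divided into 3 shares of €310,000: Aditi and Carmen each take €310,000; Gita's €310,000 share passes to Gita's issue.
Gita's share (€310,000) is divided into 2 shares of €155,000: Oskar and Jessamy each take €155,000.
Henrik's share (€930,000) passes entirely to Greta.
Ines's share (€930,000) is divided into 2 shares of €465,000: Hamish takes €465,000; Tobias's €465,000 share passes to Tobias's issue.
Tobias's share (€465,000) is divided into 2 shares of €232,500: Wiremu and Wren each take €232,500.

Aditi: €310,000; Oskar: €155,000; Jessamy: €155,000; Carmen: €310,000; Zofia: €930,000; Greta: €930,000; Adaeze: €930,000; Wiremu: €232,500; Wren: €232,500; Hamish: €465,000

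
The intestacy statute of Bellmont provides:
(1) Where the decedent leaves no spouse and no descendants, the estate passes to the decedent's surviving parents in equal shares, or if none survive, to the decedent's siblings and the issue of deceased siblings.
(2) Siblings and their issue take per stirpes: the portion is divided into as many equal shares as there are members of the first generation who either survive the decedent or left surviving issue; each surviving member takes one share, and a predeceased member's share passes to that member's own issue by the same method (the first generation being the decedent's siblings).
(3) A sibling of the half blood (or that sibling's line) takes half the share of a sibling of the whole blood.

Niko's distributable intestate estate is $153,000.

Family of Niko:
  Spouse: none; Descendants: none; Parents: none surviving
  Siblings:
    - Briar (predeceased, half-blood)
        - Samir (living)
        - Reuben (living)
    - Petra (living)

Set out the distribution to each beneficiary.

The entire $153,000 passes to the siblings and their issue.
Counting each half-blood sibling's line as half a unit, there are 3/2 units in $153,000, so one unit is $102,000. Whole-blood lines (Petra) take $102,000 each; half-blood lines (Briar) take $51,000 each.
Briar's share ($51,000) is divided into 2 shares of $25,500: Samir and Reuben each take $25,500.

Samir: $25,500; Reuben: $25,500; Petra: $102,000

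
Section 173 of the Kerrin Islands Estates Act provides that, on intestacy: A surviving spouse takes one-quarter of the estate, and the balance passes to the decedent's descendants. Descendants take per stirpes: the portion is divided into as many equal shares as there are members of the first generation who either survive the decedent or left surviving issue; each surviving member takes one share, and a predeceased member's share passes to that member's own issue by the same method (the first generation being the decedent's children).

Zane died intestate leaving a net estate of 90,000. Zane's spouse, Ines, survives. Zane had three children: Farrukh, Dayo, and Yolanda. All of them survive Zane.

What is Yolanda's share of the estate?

Ines takes one-quarter of 90,000 = 22,500. The remaining 67,500 passes to the descendants.
The descendants' portion (67,500) is divided into 3 shares of 22,500: Farrukh, Dayo, and Yolanda each take 22,500.

Yolanda receives 22,500.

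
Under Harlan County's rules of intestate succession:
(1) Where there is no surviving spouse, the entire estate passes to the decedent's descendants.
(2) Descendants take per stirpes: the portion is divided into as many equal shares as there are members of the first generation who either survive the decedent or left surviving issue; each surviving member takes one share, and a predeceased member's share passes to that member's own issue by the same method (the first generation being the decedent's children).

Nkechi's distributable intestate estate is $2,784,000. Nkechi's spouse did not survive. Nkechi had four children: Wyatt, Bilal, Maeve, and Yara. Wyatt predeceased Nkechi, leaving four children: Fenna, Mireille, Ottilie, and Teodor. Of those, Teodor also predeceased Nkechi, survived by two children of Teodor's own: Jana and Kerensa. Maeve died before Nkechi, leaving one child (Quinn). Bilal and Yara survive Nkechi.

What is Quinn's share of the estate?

Quinn receives $696,000.

The entire $2,784,000 passes to the descendants.
That amount ($2,784,000) is divided into 4 shares of $696,000: Bilal and Yara each take $696,000; Wyatt's $696,000 share passes to Wyatt's issue; Maeve's $696,000 share passes to Maeve's issue.
Wyatt's share ($696,000) is divided into 4 shares of $174,000: Fenna, Mireille, and Ottilie each take $174,000; Teodor's $174,000 share passes to Teodor's issue.
Teodor's share ($174,000) is divided into 2 shares of $87,000: Jana and Kerensa each take $87,000.
Maeve's share ($696,000) passes entirely to Quinn.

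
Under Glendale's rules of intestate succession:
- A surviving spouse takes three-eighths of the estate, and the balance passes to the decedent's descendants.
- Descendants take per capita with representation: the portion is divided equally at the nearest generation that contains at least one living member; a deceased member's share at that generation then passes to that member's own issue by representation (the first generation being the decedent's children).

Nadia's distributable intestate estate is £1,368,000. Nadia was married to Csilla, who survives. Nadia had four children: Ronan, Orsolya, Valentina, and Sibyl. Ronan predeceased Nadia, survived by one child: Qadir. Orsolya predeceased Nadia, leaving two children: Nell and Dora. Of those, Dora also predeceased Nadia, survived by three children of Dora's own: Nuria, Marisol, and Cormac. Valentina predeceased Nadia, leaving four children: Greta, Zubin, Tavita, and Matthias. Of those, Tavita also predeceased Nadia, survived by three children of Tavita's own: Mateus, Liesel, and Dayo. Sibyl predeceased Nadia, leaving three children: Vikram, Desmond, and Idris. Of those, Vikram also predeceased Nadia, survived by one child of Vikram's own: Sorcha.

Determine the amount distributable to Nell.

Nell receives £85,500.

Csilla takes three-eighths of £1,368,000 = £513,000. The remaining £855,000 passes to the descendants.
No child survives, so the initial division is made at the grandchildren's generation.
The descendants' portion (£855,000) is divided into 10 shares of £85,500: Qadir, Nell, Greta, Zubin, Matthias, Desmond, and Idris each take £85,500; Dora's £85,500 share passes to Dora's issue; Tavita's £85,500 share passes to Tavita's issue; Vikram's £85,500 share passes to Vikram's issue.
Dora's share (£85,500) is divided into 3 shares of £28,500: Nuria, Marisol, and Cormac each take £28,500.
Tavita's share (£85,500) is divided into 3 shares of £28,500: Mateus, Liesel, and Dayo each take £28,500.
Vikram's share (£85,500) passes entirely to Sorcha.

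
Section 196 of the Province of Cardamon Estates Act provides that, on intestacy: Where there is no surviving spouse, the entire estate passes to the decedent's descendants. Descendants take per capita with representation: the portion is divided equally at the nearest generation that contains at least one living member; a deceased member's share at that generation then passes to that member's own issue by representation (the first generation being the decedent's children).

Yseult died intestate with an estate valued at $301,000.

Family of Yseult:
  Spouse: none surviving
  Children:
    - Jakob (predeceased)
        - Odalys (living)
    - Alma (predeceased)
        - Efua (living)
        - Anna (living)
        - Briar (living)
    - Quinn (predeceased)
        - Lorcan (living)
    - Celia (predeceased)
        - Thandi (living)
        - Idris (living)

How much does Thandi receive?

Thandi receives $43,000.

The entire $301,000 passes to the descendants.
No child survives, so the initial division is made at the grandchildren's generation.
That amount ($301,000) is divided into 7 shares of $43,000: Odalys, Efua, Anna, Briar, Lorcan, Thandi, and Idris each take $43,000.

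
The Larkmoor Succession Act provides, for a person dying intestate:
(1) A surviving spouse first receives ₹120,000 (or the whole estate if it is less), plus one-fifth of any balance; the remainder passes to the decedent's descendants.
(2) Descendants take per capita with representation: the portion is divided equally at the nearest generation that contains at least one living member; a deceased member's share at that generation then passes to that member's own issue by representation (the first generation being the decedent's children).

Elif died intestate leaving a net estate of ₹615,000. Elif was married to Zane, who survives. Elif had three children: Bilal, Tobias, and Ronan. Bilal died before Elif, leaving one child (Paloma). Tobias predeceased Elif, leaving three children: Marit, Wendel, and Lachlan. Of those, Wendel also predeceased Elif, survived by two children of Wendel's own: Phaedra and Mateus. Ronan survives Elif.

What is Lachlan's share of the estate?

Lachlan receives ₹44,000.

Zane first takes ₹120,000, leaving a balance of ₹495,000. Zane then takes one-fifth of the balance (₹99,000), for a total of ₹219,000. The remaining ₹396,000 passes to the descendants.
The descendants' portion (₹396,000) is divided into 3 shares of ₹132,000: Ronan takes ₹132,000; Bilal's ₹132,000 share passes to Bilal's issue; Tobias's ₹132,000 share passes to Tobias's issue.
Bilal's share (₹132,000) passes entirely to Paloma.
Tobias's share (₹132,000) is divided into 3 shares of ₹44,000: Marit and Lachlan each take ₹44,000; Wendel's ₹44,000 share passes to Wendel's issue.
Wendel's share (₹44,000) is divided into 2 shares of ₹22,000: Phaedra and Mateus each take ₹22,000.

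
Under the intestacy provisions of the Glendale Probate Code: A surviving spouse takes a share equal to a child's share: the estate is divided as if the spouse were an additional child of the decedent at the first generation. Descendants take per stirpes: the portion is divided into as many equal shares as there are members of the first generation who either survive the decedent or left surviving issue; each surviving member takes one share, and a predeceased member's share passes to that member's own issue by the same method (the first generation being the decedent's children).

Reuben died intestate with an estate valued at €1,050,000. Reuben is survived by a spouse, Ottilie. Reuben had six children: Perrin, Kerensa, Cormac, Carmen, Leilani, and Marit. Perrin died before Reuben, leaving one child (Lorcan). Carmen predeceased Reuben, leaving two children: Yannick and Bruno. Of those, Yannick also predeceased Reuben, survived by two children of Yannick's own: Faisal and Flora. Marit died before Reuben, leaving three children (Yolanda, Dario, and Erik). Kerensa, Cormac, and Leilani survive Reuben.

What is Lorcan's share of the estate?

The spouse counts as an additional share at the children's level, so there are 7 primary shares of €150,000. Ottilie takes one such share (€150,000).
The children's combined portion (€900,000) is divided into 6 shares of €150,000: Kerensa, Cormac, and Leilani each take €150,000; Perrin's €150,000 share passes to Perrin's issue; Carmen's €150,000 share passes to Carmen's issue; Marit's €150,000 share passes to Marit's issue.
Perrin's share (€150,000) passes entirely to Lorcan.
Carmen's share (€150,000) is divided into 2 shares of €75,000: Bruno takes €75,000; Yannick's €75,000 share passes to Yannick's issue.
Yannick's share (€75,000) is divided into 2 shares of €37,500: Faisal and Flora each take €37,500.
Marit's share (€150,000) is divided into 3 shares of €50,000: Yolanda, Dario, and Erik each take €50,000.

Lorcan receives €150,000.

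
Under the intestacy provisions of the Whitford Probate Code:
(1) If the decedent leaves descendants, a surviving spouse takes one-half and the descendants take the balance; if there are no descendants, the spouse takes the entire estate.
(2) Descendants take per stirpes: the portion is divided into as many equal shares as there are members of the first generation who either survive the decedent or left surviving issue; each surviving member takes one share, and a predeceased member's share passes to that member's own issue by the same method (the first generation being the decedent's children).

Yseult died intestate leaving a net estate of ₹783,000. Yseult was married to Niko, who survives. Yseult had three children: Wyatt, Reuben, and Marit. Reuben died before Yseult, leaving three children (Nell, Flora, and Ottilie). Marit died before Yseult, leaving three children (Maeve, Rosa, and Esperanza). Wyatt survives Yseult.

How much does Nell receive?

Nell receives ₹43,500.

Niko takes one-half of ₹783,000 = ₹391,500. The remaining ₹391,500 passes to the descendants.
The descendants' portion (₹391,500) is divided into 3 shares of ₹130,500: Wyatt takes ₹130,500; Reuben's ₹130,500 share passes to Reuben's issue; Marit's ₹130,500 share passes to Marit's issue.
Reuben's share (₹130,500) is divided into 3 shares of ₹43,500: Nell, Flora, and Ottilie each take ₹43,500.
Marit's share (₹130,500) is divided into 3 shares of ₹43,500: Maeve, Rosa, and Esperanza each take ₹43,500.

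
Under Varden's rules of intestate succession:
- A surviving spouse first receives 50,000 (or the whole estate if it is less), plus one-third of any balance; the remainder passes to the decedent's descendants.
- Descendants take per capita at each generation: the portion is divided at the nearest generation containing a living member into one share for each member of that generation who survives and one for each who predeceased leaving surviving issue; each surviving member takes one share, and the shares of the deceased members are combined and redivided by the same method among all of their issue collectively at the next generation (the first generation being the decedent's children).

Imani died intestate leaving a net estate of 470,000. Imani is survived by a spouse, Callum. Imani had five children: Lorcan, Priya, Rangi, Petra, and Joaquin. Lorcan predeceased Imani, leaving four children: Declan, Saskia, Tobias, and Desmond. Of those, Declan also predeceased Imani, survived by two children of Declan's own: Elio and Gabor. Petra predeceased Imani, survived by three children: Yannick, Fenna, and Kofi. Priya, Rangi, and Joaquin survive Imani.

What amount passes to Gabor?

Gabor receives 8,000.

Callum first takes 50,000, leaving a balance of 420,000. Callum then takes one-third of the balance (140,000), for a total of 190,000. The remaining 280,000 passes to the descendants.
The descendants' portion (280,000) is divided at the children's generation into 5 shares of 56,000. Priya, Rangi, and Joaquin each take 56,000. The 2 shares of the deceased (Lorcan and Petra) are combined into a pool of 112,000.
That pool (112,000) is divided at the grandchildren's generation into 7 shares of 16,000. Saskia, Tobias, Desmond, Yannick, Fenna, and Kofi each take 16,000. The remaining share for the deceased Declan (16,000) is carried to the next generation.
That pool (16,000) is divided at the great-grandchildren's generation equally among Elio and Gabor: 8,000 each.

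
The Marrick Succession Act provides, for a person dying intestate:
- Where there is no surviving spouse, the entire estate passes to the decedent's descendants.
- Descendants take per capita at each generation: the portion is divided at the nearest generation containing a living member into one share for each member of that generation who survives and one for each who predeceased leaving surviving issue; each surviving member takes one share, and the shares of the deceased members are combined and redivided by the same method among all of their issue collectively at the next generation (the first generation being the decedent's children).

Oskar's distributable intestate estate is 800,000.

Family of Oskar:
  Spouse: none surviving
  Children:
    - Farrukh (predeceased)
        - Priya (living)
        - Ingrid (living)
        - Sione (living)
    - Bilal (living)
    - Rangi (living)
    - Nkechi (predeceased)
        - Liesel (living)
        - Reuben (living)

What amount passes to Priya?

Priya receives 80,000.

The entire 800,000 passes to the descendants.
That amount (800,000) is divided at the children's generation into 4 shares of 200,000. Bilal and Rangi each take 200,000. The 2 shares of the deceased (Farrukh and Nkechi) are combined into a pool of 400,000.
That pool (400,000) is divided at the grandchildren's generation equally among Priya, Ingrid, Sione, Liesel, and Reuben: 80,000 each.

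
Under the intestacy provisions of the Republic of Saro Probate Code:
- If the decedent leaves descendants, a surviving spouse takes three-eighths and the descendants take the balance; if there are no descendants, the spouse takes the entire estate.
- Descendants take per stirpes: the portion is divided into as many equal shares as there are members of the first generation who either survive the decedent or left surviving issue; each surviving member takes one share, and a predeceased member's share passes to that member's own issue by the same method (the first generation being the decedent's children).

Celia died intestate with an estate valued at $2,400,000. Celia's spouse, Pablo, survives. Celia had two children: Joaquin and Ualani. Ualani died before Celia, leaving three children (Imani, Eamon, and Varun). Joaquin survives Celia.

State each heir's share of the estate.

Pablo takes three-eighths of $2,400,000 = $900,000. The remaining $1,500,000 passes to the descendants.
The descendants' portion ($1,500,000) is divided into 2 shares of $750,000: Joaquin takes $750,000; Ualani's $750,000 share passes to Ualani's issue.
Ualani's share ($750,000) is divided into 3 shares of $250,000: Imani, Eamon, and Varun each take $250,000.

Pablo: $900,000; Joaquin: $750,000; Imani: $250,000; Eamon: $250,000; Varun: $250,000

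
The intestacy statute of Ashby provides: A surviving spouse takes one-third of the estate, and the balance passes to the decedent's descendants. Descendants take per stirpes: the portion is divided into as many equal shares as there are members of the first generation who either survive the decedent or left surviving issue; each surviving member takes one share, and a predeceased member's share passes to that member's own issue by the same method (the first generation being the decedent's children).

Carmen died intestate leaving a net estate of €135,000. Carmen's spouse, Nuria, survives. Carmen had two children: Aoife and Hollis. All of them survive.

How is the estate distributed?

Nuria takes one-third of €135,000 = €45,000. The remaining €90,000 passes to the descendants.
The descendants' portion (€90,000) is divided into 2 shares of €45,000: Aoife and Hollis each take €45,000.

Nuria: €45,000; Aoife: €45,000; Hollis: €45,000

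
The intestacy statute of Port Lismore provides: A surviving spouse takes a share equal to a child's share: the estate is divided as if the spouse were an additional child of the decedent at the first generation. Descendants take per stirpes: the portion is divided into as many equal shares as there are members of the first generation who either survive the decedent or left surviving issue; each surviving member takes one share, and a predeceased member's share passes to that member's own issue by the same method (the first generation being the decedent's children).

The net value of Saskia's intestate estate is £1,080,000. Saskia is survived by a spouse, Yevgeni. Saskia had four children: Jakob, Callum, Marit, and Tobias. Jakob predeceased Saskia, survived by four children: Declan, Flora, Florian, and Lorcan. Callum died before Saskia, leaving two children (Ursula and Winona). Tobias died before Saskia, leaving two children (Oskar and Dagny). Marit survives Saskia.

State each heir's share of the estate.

The spouse counts as an additional share at the children's level, so there are 5 primary shares of £216,000. Yevgeni takes one such share (£216,000).
The children's combined portion (£864,000) is divided into 4 shares of £216,000: Marit takes £216,000; Jakob's £216,000 share passes to Jakob's issue; Callum's £216,000 share passes to Callum's issue; Tobias's £216,000 share passes to Tobias's issue.
Jakob's share (£216,000) is divided into 4 shares of £54,000: Declan, Flora, Florian, and Lorcan each take £54,000.
Callum's share (£216,000) is divided into 2 shares of £108,000: Ursula and Winona each take £108,000.
Tobias's share (£216,000) is divided into 2 shares of £108,000: Oskar and Dagny each take £108,000.

Yevgeni: £216,000; Declan: £54,000; Flora: £54,000; Florian: £54,000; Lorcan: £54,000; Ursula: £108,000; Winona: £108,000; Marit: £216,000; Oskar: £108,000; Dagny: £108,000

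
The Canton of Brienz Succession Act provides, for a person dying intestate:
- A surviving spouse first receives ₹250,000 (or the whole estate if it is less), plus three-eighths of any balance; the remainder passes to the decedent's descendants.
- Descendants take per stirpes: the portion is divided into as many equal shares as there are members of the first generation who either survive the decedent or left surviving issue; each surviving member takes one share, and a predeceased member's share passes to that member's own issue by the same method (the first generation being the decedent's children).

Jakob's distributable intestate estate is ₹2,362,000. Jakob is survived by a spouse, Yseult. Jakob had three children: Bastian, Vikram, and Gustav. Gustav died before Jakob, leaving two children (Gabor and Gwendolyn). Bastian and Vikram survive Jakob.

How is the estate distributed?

Yseult first takes ₹250,000, leaving a balance of ₹2,112,000. Yseult then takes three-eighths of the balance (₹792,000), for a total of ₹1,042,000. The remaining ₹1,320,000 passes to the descendants.
The descendants' portion (₹1,320,000) is divided into 3 shares of ₹440,000: Bastian and Vikram each take ₹440,000; Gustav's ₹440,000 share passes to Gustav's issue.
Gustav's share (₹440,000) is divided into 2 shares of ₹220,000: Gabor and Gwendolyn each take ₹220,000.

Yseult: ₹1,042,000; Bastian: ₹440,000; Vikram: ₹440,000; Gabor: ₹220,000; Gwendolyn: ₹220,000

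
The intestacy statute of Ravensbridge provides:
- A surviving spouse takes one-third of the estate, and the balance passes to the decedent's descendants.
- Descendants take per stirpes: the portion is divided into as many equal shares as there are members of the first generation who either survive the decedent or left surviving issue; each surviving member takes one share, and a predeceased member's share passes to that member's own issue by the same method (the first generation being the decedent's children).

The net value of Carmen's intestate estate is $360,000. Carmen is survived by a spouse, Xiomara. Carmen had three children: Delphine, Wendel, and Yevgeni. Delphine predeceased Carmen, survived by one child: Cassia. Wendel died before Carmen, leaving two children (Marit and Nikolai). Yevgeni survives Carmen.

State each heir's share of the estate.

Xiomara: $120,000; Cassia: $80,000; Marit: $40,000; Nikolai: $40,000; Yevgeni: $80,000

Xiomara takes one-third of $360,000 = $120,000. The remaining $240,000 passes to the descendants.
The descendants' portion ($240,000) is divided into 3 shares of $80,000: Yevgeni takes $80,000; Delphine's $80,000 share passes to Delphine's issue; Wendel's $80,000 share passes to Wendel's issue.
Delphine's share ($80,000) passes entirely to Cassia.
Wendel's share ($80,000) is divided into 2 shares of $40,000: Marit and Nikolai each take $40,000.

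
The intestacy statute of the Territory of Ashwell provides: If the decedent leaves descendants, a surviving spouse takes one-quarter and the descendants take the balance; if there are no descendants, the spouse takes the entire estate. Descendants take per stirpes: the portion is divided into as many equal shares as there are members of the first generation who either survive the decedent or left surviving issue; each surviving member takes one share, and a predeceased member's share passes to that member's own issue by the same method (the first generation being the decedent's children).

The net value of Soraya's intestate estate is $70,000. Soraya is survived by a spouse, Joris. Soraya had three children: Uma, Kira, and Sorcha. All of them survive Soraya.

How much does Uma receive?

Uma receives $17,500.

Joris takes one-quarter of $70,000 = $17,500. The remaining $52,500 passes to the descendants.
The descendants' portion ($52,500) is divided into 3 shares of $17,500: Uma, Kira, and Sorcha each take $17,500.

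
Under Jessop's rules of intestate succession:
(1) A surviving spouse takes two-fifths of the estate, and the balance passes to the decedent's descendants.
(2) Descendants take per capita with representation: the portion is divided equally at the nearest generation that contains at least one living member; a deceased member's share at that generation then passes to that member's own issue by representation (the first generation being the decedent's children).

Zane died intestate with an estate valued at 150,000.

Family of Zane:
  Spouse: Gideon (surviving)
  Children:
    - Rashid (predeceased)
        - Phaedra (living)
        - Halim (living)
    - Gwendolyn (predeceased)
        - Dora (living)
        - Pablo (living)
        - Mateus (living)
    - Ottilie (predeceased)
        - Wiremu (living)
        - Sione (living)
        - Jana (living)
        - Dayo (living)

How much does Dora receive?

Gideon takes two-fifths of 150,000 = 60,000. The remaining 90,000 passes to the descendants.
No child survives, so the initial division is made at the grandchildren's generation.
The descendants' portion (90,000) is divided into 9 shares of 10,000: Phaedra, Halim, Dora, Pablo, Mateus, Wiremu, Sione, Jana, and Dayo each take 10,000.

Dora receives 10,000.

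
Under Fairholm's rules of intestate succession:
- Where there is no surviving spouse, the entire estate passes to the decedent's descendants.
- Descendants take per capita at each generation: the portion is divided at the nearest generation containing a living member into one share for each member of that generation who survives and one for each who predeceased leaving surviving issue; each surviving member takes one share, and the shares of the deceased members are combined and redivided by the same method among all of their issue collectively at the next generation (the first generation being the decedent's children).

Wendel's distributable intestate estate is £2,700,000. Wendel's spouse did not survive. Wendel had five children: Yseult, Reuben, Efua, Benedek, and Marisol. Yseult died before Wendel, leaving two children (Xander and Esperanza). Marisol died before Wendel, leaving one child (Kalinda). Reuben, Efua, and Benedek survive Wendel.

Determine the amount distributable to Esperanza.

The entire £2,700,000 passes to the descendants.
That amount (£2,700,000) is divided at the children's generation into 5 shares of £540,000. Reuben, Efua, and Benedek each take £540,000. The 2 shares of the deceased (Yseult and Marisol) are combined into a pool of £1,080,000.
That pool (£1,080,000) is divided at the grandchildren's generation equally among Xander, Esperanza, and Kalinda: £360,000 each.

Esperanza receives £360,000.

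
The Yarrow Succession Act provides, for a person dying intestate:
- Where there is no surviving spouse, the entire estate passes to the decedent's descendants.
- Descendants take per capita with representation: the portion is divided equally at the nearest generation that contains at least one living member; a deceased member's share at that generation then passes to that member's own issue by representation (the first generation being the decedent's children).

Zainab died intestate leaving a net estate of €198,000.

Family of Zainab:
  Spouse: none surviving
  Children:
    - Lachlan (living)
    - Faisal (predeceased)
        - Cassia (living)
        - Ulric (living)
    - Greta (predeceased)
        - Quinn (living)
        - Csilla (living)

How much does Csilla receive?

Csilla receives €33,000.

The entire €198,000 passes to the descendants.
That amount (€198,000) is divided into 3 shares of €66,000: Lachlan takes €66,000; Faisal's €66,000 share passes to Faisal's issue; Greta's €66,000 share passes to Greta's issue.
Faisal's share (€66,000) is divided into 2 shares of €33,000: Cassia and Ulric each take €33,000.
Greta's share (€66,000) is divided into 2 shares of €33,000: Quinn and Csilla each take €33,000.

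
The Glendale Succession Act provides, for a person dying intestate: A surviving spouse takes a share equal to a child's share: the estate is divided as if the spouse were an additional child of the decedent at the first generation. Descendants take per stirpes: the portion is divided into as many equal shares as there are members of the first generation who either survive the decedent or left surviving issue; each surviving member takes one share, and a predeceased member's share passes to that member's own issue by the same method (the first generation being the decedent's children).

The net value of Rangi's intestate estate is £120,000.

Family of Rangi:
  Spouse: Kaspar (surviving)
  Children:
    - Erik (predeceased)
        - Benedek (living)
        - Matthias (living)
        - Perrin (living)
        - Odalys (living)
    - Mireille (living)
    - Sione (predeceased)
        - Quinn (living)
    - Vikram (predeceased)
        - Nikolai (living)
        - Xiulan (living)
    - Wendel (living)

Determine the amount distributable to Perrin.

The spouse counts as an additional share at the children's level, so there are 6 primary shares of £20,000. Kaspar takes one such share (£20,000).
The children's combined portion (£100,000) is divided into 5 shares of £20,000: Mireille and Wendel each take £20,000; Erik's £20,000 share passes to Erik's issue; Sione's £20,000 share passes to Sione's issue; Vikram's £20,000 share passes to Vikram's issue.
Erik's share (£20,000) is divided into 4 shares of £5,000: Benedek, Matthias, Perrin, and Odalys each take £5,000.
Sione's share (£20,000) passes entirely to Quinn.
Vikram's share (£20,000) is divided into 2 shares of £10,000: Nikolai and Xiulan each take £10,000.

Perrin receives £5,000.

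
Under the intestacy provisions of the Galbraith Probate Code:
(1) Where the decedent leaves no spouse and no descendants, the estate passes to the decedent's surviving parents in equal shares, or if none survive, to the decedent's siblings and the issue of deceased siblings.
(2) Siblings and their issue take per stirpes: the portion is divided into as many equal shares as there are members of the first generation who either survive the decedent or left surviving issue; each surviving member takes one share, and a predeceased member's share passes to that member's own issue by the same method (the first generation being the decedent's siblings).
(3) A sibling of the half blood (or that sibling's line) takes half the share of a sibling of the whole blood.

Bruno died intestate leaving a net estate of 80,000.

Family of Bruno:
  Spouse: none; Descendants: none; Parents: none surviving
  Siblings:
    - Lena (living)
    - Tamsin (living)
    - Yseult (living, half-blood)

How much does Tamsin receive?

Tamsin receives 32,000.

The entire 80,000 passes to the siblings and their issue.
Counting each half-blood sibling's line as half a unit, there are 5/2 units in 80,000, so one unit is 32,000. Whole-blood lines (Lena and Tamsin) take 32,000 each; half-blood lines (Yseult) take 16,000 each.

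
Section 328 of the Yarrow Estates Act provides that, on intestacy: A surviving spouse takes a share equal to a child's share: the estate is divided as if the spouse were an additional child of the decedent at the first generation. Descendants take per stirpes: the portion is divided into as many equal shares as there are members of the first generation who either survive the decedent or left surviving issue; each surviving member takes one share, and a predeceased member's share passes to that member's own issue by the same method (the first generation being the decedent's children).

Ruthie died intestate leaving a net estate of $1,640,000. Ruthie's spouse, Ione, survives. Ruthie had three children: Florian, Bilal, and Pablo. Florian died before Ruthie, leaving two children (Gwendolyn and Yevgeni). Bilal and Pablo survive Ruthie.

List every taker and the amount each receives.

Ione: $410,000; Gwendolyn: $205,000; Yevgeni: $205,000; Bilal: $410,000; Pablo: $410,000

The spouse counts as an additional share at the children's level, so there are 4 primary shares of $410,000. Ione takes one such share ($410,000).
The children's combined portion ($1,230,000) is divided into 3 shares of $410,000: Bilal and Pablo each take $410,000; Florian's $410,000 share passes to Florian's issue.
Florian's share ($410,000) is divided into 2 shares of $205,000: Gwendolyn and Yevgeni each take $205,000.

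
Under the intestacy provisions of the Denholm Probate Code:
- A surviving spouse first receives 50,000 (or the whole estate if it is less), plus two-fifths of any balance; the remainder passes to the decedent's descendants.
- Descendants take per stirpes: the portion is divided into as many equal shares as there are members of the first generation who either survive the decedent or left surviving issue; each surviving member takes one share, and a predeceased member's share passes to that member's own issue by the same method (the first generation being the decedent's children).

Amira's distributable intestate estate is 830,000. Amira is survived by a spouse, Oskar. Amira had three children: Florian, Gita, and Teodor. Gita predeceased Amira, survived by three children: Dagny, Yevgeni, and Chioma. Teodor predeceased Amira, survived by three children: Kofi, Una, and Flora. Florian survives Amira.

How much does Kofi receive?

Kofi receives 52,000.

Oskar first takes 50,000, leaving a balance of 780,000. Oskar then takes two-fifths of the balance (312,000), for a total of 362,000. The remaining 468,000 passes to the descendants.
The descendants' portion (468,000) is divided into 3 shares of 156,000: Florian takes 156,000; Gita's 156,000 share passes to Gita's issue; Teodor's 156,000 share passes to Teodor's issue.
Gita's share (156,000) is divided into 3 shares of 52,000: Dagny, Yevgeni, and Chioma each take 52,000.
Teodor's share (156,000) is divided into 3 shares of 52,000: Kofi, Una, and Flora each take 52,000.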